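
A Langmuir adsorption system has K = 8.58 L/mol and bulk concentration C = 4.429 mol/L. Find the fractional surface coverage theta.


Langmuir isotherm: theta = K*C / (1 + K*C)
K*C = 8.58 * 4.429 = 38.00082
theta = 38.00082 / (1 + 38.00082) = 38.00082 / 39.00082
theta = 0.9744

0.9744


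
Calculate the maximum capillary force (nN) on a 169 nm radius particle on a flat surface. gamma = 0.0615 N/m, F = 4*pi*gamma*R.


Convert radius: R = 169 nm = 1.69e-07 m
F = 4 * pi * gamma * R
F = 4 * pi * 0.0615 * 1.69e-07
F = 1.30609e-07 N = 130.6086 nN

130.6086


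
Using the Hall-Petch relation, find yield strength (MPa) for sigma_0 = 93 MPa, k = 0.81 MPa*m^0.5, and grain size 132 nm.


d = 132 nm = 1.32e-07 m
sqrt(d) = 0.000363318
Hall-Petch contribution = k / sqrt(d) = 0.81 / 0.000363318 = 2229.5 MPa
sigma = sigma_0 + k/sqrt(d) = 93 + 2229.5 = 2322.5 MPa

2322.5


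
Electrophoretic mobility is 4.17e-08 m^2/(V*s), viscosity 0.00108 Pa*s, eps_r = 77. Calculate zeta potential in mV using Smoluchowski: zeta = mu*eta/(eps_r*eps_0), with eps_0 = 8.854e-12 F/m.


Smoluchowski equation: zeta = mu * eta / (eps_r * eps_0)
zeta = 4.17e-08 * 0.00108 / (77 * 8.854e-12)
zeta = 0.066059 V = 66.06 mV

66.06


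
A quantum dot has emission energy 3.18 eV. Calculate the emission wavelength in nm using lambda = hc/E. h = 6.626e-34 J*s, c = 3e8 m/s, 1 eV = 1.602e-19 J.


Convert energy: E = 3.18 eV = 3.18 * 1.602e-19 = 5.09436e-19 J
lambda = h*c / E = 6.626e-34 * 3e8 / 5.09436e-19
lambda = 3.90196e-07 m = 390.2 nm

390.2


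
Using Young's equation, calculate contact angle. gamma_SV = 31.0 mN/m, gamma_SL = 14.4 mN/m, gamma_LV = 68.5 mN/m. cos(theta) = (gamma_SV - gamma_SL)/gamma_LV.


cos(theta) = (gamma_SV - gamma_SL) / gamma_LV
cos(theta) = (31.0 - 14.4) / 68.5
cos(theta) = 0.242336
theta = arccos(0.242336) = 75.98 degrees

75.98


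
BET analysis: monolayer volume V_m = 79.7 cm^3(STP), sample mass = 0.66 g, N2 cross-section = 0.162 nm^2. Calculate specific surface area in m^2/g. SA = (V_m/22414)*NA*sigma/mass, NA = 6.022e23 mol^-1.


Number of moles in monolayer = V_m / 22414 = 79.7 / 22414 = 0.00355581
Number of molecules = moles * NA = 0.00355581 * 6.022e23
SA = molecules * sigma / mass
SA = (79.7 / 22414) * 6.022e23 * 0.162e-18 / 0.66
SA = 525.6 m^2/g

525.6


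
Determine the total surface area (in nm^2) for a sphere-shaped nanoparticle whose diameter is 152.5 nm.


Radius r = 152.5/2 = 76.25 nm
Surface area SA = 4 * pi * r^2
SA = 4 * pi * (76.25)^2
SA = 73061.66 nm^2

73061.66


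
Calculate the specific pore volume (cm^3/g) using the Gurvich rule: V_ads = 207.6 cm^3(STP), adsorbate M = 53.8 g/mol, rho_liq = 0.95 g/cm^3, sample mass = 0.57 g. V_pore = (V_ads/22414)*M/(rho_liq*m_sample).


Moles adsorbed n = V_ads / 22414 = 207.6 / 22414 = 9.262068e-03 mol
Liquid volume V_liq = n * M / rho_liq = 9.262068e-03 * 53.8 / 0.95 = 0.52453 cm^3
Specific pore volume V_pore = V_liq / m_sample = 0.52453 / 0.57
V_pore = 0.9202 cm^3/g

0.9202


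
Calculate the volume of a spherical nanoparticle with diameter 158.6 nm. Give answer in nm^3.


Radius r = 158.6/2 = 79.3 nm
Volume V = (4/3) * pi * r^3
V = (4/3) * pi * (79.3)^3
V = 2088854.41 nm^3

2088854.41


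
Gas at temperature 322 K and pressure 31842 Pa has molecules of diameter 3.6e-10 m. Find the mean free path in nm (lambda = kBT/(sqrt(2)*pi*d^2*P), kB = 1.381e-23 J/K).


Mean free path: lambda = kB*T / (sqrt(2) * pi * d^2 * P)
lambda = 1.381e-23 * 322 / (sqrt(2) * pi * (3.6e-10)^2 * 31842)
lambda = 2.42538e-07 m
lambda = 242.54 nm

242.54


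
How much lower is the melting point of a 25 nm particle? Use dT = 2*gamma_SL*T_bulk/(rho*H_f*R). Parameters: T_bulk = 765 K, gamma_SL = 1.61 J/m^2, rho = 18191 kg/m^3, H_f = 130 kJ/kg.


Radius R = 25/2 = 12.5 nm = 1.25e-08 m
Convert H_f = 130 kJ/kg = 130000 J/kg
dT = 2 * gamma_SL * T_bulk / (rho * H_f * R)
dT = 2 * 1.61 * 765 / (18191 * 130000 * 1.25e-08)
dT = 83.3 K

83.3


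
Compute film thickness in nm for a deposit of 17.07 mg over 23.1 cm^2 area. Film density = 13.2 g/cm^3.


Convert: m = 17.07 mg = 1.7070e-05 kg, A = 23.1 cm^2 = 2.3100e-03 m^2, rho = 13.2 g/cm^3 = 13200 kg/m^3
t = m / (A * rho)
t = 1.7070e-05 / (2.3100e-03 * 13200)
t = 5.5982e-07 m = 559.8 nm

559.8


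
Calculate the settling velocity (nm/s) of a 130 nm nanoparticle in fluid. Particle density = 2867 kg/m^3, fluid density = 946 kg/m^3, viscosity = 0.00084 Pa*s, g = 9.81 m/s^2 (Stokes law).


Radius R = 130/2 nm = 6.5e-08 m
Density difference = 2867 - 946 = 1921 kg/m^3
v = 2 * R^2 * (rho_p - rho_f) * g / (9 * eta)
v = 2 * (6.5e-08)^2 * 1921 * 9.81 / (9 * 0.00084)
v = 2.10635e-08 m/s = 21.0635 nm/s

21.0635


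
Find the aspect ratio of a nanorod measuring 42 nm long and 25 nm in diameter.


Aspect ratio AR = length / diameter
AR = 42 / 25
AR = 1.68

1.68


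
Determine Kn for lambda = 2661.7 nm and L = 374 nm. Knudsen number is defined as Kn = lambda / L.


Knudsen number Kn = lambda / L
Kn = 2661.7 / 374
Kn = 7.1168

7.1168


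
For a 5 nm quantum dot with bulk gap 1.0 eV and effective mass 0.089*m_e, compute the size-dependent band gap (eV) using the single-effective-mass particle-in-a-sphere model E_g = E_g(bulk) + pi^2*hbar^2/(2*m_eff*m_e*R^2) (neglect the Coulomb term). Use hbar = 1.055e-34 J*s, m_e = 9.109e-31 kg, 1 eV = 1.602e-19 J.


Radius R = 5/2 nm = 2.5e-09 m
Confinement energy dE = pi^2 * hbar^2 / (2 * m_eff * m_e * R^2)
dE = pi^2 * (1.055e-34)^2 / (2 * 0.089 * 9.109e-31 * (2.5e-09)^2) J, divided by 1.602e-19 J/eV
dE = 0.6767 eV
Total band gap = E_g(bulk) + dE = 1.0 + 0.6767 = 1.6767 eV

1.6767


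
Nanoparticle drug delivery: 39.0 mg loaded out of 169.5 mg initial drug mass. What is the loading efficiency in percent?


Drug loading efficiency = (drug loaded / drug initial) * 100
DLE = 39.0 / 169.5 * 100
DLE = 0.2301 * 100
DLE = 23.01%

23.01


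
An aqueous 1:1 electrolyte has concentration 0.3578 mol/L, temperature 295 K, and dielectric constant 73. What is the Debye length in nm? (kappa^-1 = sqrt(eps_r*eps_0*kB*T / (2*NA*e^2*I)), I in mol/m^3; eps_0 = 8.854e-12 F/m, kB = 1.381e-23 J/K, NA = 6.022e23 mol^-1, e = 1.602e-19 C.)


Ionic strength I = 0.3578 * 1^2 * 1000 = 357.8 mol/m^3
kappa^-1 = sqrt(73 * 8.854e-12 * 1.381e-23 * 295 / (2 * 6.022e23 * (1.602e-19)^2 * 357.8))
kappa^-1 = 0.488 nm

0.488


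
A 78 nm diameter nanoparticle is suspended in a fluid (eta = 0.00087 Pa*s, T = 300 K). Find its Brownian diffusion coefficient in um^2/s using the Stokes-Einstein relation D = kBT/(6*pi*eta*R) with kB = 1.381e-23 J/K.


Radius R = 78/2 = 39 nm = 3.9e-08 m
D = kB*T / (6*pi*eta*R)
D = 1.381e-23 * 300 / (6 * pi * 0.00087 * 3.9e-08)
D = 6.47784e-12 m^2/s = 6.478 um^2/s

6.478


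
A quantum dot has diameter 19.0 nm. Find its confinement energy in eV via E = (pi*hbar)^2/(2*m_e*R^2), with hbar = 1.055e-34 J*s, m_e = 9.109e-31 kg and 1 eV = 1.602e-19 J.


Radius R = 19.0/2 = 9.5 nm = 9.5e-09 m
E = (pi * 1.055e-34)^2 / (2 * 9.109e-31 * (9.5e-09)^2)
E(J) = 6.68124e-22
E = E(J) / 1.602e-19 = 0.0042 eV

0.0042


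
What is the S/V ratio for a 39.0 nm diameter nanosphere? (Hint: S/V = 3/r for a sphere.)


Radius r = 39.0/2 = 19.5 nm
S/V = 3 / r = 3 / 19.5
S/V = 0.1538 nm^-1

0.1538


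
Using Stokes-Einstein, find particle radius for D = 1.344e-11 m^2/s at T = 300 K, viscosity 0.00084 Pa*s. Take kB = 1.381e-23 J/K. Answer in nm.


Stokes-Einstein: R = kB*T / (6*pi*eta*D)
R = 1.381e-23 * 300 / (6 * pi * 0.00084 * 1.344e-11)
R = 1.94686e-08 m = 19.47 nm

19.47


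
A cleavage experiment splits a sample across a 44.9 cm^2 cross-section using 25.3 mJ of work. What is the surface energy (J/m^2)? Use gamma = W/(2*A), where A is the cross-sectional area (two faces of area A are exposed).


Convert: A = 44.9 cm^2 = 0.00449 m^2, W = 25.3 mJ = 0.0253 J
Cleaving exposes two faces of area A, so total new surface = 2*A and gamma = W / (2*A)
gamma = 0.0253 / (2 * 0.00449)
gamma = 2.817 J/m^2

2.817


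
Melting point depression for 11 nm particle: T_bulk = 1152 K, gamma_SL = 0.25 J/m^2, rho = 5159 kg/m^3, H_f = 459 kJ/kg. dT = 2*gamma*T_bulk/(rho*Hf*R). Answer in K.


Radius R = 11/2 = 5.5 nm = 5.5e-09 m
Convert H_f = 459 kJ/kg = 459000 J/kg
dT = 2 * gamma_SL * T_bulk / (rho * H_f * R)
dT = 2 * 0.25 * 1152 / (5159 * 459000 * 5.5e-09)
dT = 44.2 K

44.2


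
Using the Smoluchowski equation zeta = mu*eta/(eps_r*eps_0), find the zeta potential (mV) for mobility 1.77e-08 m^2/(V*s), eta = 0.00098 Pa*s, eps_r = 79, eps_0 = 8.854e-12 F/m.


Smoluchowski equation: zeta = mu * eta / (eps_r * eps_0)
zeta = 1.77e-08 * 0.00098 / (79 * 8.854e-12)
zeta = 0.024799 V = 24.8 mV

24.8


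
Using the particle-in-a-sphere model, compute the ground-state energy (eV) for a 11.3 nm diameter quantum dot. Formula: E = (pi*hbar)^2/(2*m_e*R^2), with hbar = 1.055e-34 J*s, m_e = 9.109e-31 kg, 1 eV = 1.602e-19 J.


Radius R = 11.3/2 = 5.65 nm = 5.65e-09 m
E = (pi * 1.055e-34)^2 / (2 * 9.109e-31 * (5.65e-09)^2)
E(J) = 1.88889e-21
E = E(J) / 1.602e-19 = 0.0118 eV

0.0118


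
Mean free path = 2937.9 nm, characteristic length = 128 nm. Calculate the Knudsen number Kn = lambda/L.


Knudsen number Kn = lambda / L
Kn = 2937.9 / 128
Kn = 22.9523

22.9523


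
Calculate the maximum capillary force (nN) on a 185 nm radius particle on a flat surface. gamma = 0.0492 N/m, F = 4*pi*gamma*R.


Convert radius: R = 185 nm = 1.85e-07 m
F = 4 * pi * gamma * R
F = 4 * pi * 0.0492 * 1.85e-07
F = 1.14379e-07 N = 114.3791 nN

114.3791


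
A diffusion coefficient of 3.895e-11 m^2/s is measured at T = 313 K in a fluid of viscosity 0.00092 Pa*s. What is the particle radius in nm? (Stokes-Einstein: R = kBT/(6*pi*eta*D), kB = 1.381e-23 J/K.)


Stokes-Einstein: R = kB*T / (6*pi*eta*D)
R = 1.381e-23 * 313 / (6 * pi * 0.00092 * 3.895e-11)
R = 6.39943e-09 m = 6.4 nm

6.4


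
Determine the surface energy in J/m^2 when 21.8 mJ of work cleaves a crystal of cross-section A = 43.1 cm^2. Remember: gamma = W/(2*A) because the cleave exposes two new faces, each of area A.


Convert: A = 43.1 cm^2 = 0.00431 m^2, W = 21.8 mJ = 0.0218 J
Cleaving exposes two faces of area A, so total new surface = 2*A and gamma = W / (2*A)
gamma = 0.0218 / (2 * 0.00431)
gamma = 2.529 J/m^2

2.529


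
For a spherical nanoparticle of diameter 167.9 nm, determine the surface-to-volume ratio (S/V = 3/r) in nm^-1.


Radius r = 167.9/2 = 83.95 nm
S/V = 3 / r = 3 / 83.95
S/V = 0.0357 nm^-1

0.0357


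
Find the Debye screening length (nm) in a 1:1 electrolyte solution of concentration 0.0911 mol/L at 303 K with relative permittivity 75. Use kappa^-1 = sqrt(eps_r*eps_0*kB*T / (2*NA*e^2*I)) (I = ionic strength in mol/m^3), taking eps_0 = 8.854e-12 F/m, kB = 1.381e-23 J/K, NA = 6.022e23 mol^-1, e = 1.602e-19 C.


Ionic strength I = 0.0911 * 1^2 * 1000 = 91.1 mol/m^3
kappa^-1 = sqrt(75 * 8.854e-12 * 1.381e-23 * 303 / (2 * 6.022e23 * (1.602e-19)^2 * 91.1))
kappa^-1 = 0.993 nm

0.993


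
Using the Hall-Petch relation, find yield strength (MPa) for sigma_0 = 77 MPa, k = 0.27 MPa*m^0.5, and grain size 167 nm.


d = 167 nm = 1.67e-07 m
sqrt(d) = 0.0004086563
Hall-Petch contribution = k / sqrt(d) = 0.27 / 0.0004086563 = 660.7 MPa
sigma = sigma_0 + k/sqrt(d) = 77 + 660.7 = 737.7 MPa

737.7


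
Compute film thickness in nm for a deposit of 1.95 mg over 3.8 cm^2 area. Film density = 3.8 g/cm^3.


Convert: m = 1.95 mg = 1.9500e-06 kg, A = 3.8 cm^2 = 3.8000e-04 m^2, rho = 3.8 g/cm^3 = 3800 kg/m^3
t = m / (A * rho)
t = 1.9500e-06 / (3.8000e-04 * 3800)
t = 1.3504e-06 m = 1350.4 nm

1350.4


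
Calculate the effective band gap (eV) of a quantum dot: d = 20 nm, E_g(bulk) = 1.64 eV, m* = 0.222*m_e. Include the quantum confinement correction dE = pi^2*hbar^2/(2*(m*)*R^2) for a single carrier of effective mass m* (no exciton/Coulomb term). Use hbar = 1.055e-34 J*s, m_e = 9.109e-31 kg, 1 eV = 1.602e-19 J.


Radius R = 20/2 nm = 1e-08 m
Confinement energy dE = pi^2 * hbar^2 / (2 * m_eff * m_e * R^2)
dE = pi^2 * (1.055e-34)^2 / (2 * 0.222 * 9.109e-31 * (1e-08)^2) J, divided by 1.602e-19 J/eV
dE = 0.017 eV
Total band gap = E_g(bulk) + dE = 1.64 + 0.017 = 1.657 eV

1.657


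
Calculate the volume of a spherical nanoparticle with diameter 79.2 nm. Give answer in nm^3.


Radius r = 79.2/2 = 39.6 nm
Volume V = (4/3) * pi * r^3
V = (4/3) * pi * (39.6)^3
V = 260120.25 nm^3

260120.25


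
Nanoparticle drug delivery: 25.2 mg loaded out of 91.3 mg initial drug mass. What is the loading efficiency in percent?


Drug loading efficiency = (drug loaded / drug initial) * 100
DLE = 25.2 / 91.3 * 100
DLE = 0.276 * 100
DLE = 27.6%

27.6


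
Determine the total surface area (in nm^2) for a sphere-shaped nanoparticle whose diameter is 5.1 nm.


Radius r = 5.1/2 = 2.55 nm
Surface area SA = 4 * pi * r^2
SA = 4 * pi * (2.55)^2
SA = 81.71 nm^2

81.71


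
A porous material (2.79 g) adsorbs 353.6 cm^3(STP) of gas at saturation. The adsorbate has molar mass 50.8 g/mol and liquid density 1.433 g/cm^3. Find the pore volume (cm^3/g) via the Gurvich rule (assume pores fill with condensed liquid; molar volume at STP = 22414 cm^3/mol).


Moles adsorbed n = V_ads / 22414 = 353.6 / 22414 = 1.577585e-02 mol
Liquid volume V_liq = n * M / rho_liq = 1.577585e-02 * 50.8 / 1.433 = 0.55926 cm^3
Specific pore volume V_pore = V_liq / m_sample = 0.55926 / 2.79
V_pore = 0.2005 cm^3/g

0.2005


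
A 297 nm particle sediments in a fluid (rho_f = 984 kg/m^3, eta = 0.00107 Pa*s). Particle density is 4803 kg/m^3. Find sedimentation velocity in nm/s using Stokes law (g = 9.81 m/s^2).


Radius R = 297/2 nm = 1.485e-07 m
Density difference = 4803 - 984 = 3819 kg/m^3
v = 2 * R^2 * (rho_p - rho_f) * g / (9 * eta)
v = 2 * (1.485e-07)^2 * 3819 * 9.81 / (9 * 0.00107)
v = 1.71583e-07 m/s = 171.5834 nm/s

171.5834


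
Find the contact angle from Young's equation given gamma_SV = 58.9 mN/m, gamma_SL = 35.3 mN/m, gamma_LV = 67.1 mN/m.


cos(theta) = (gamma_SV - gamma_SL) / gamma_LV
cos(theta) = (58.9 - 35.3) / 67.1
cos(theta) = 0.351714
theta = arccos(0.351714) = 69.41 degrees

69.41


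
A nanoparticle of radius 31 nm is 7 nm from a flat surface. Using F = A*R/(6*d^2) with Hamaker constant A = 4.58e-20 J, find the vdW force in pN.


Convert to SI: R = 31 nm = 3.1e-08 m, d = 7 nm = 7e-09 m
F = A * R / (6 * d^2)
F = 4.58e-20 * 3.1e-08 / (6 * (7e-09)^2)
F = 4.82925e-12 N = 4.829 pN

4.829


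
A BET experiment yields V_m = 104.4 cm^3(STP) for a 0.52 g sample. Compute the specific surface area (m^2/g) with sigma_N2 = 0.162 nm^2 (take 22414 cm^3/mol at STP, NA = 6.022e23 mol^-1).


Number of moles in monolayer = V_m / 22414 = 104.4 / 22414 = 0.0046578
Number of molecules = moles * NA = 0.0046578 * 6.022e23
SA = molecules * sigma / mass
SA = (104.4 / 22414) * 6.022e23 * 0.162e-18 / 0.52
SA = 873.8 m^2/g

873.8


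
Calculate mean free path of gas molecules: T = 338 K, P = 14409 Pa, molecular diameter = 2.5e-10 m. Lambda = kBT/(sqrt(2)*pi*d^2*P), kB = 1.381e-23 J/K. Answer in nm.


Mean free path: lambda = kB*T / (sqrt(2) * pi * d^2 * P)
lambda = 1.381e-23 * 338 / (sqrt(2) * pi * (2.5e-10)^2 * 14409)
lambda = 1.16663e-06 m
lambda = 1166.63 nm

1166.63


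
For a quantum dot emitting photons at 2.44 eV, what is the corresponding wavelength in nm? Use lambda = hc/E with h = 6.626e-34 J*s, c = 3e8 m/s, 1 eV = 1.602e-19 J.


Convert energy: E = 2.44 eV = 2.44 * 1.602e-19 = 3.90888e-19 J
lambda = h*c / E = 6.626e-34 * 3e8 / 3.90888e-19
lambda = 5.08534e-07 m = 508.5 nm

508.5


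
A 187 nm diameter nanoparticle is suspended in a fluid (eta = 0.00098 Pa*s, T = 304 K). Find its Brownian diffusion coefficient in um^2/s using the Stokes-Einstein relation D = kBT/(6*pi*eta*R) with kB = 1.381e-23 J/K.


Radius R = 187/2 = 93.5 nm = 9.35e-08 m
D = kB*T / (6*pi*eta*R)
D = 1.381e-23 * 304 / (6 * pi * 0.00098 * 9.35e-08)
D = 2.43068e-12 m^2/s = 2.431 um^2/s

2.431


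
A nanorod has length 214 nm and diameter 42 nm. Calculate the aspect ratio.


Aspect ratio AR = length / diameter
AR = 214 / 42
AR = 5.1

5.1


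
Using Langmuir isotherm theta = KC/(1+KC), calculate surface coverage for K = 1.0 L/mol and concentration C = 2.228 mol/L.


Langmuir isotherm: theta = K*C / (1 + K*C)
K*C = 1.0 * 2.228 = 2.228
theta = 2.228 / (1 + 2.228) = 2.228 / 3.228
theta = 0.6902

0.6902


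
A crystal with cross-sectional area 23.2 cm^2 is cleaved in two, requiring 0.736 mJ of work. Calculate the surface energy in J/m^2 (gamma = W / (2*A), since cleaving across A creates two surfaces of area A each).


Convert: A = 23.2 cm^2 = 0.00232 m^2, W = 0.736 mJ = 0.000736 J
Cleaving exposes two faces of area A, so total new surface = 2*A and gamma = W / (2*A)
gamma = 0.000736 / (2 * 0.00232)
gamma = 0.159 J/m^2

0.159


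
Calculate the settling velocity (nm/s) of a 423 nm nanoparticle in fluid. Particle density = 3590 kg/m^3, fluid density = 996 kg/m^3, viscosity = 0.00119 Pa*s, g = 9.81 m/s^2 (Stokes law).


Radius R = 423/2 nm = 2.115e-07 m
Density difference = 3590 - 996 = 2594 kg/m^3
v = 2 * R^2 * (rho_p - rho_f) * g / (9 * eta)
v = 2 * (2.115e-07)^2 * 2594 * 9.81 / (9 * 0.00119)
v = 2.12569e-07 m/s = 212.5692 nm/s

212.5692


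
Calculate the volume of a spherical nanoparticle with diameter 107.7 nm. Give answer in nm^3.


Radius r = 107.7/2 = 53.85 nm
Volume V = (4/3) * pi * r^3
V = (4/3) * pi * (53.85)^3
V = 654102.38 nm^3

654102.38


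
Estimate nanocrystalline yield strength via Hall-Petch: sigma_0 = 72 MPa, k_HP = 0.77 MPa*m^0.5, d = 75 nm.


d = 75 nm = 7.5e-08 m
sqrt(d) = 0.0002738613
Hall-Petch contribution = k / sqrt(d) = 0.77 / 0.0002738613 = 2811.6 MPa
sigma = sigma_0 + k/sqrt(d) = 72 + 2811.6 = 2883.6 MPa

2883.6


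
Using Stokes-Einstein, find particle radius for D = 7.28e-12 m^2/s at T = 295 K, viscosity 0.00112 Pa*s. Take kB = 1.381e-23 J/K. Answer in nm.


Stokes-Einstein: R = kB*T / (6*pi*eta*D)
R = 1.381e-23 * 295 / (6 * pi * 0.00112 * 7.28e-12)
R = 2.65073e-08 m = 26.51 nm

26.51


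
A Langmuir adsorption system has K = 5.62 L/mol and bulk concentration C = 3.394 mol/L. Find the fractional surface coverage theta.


Langmuir isotherm: theta = K*C / (1 + K*C)
K*C = 5.62 * 3.394 = 19.07428
theta = 19.07428 / (1 + 19.07428) = 19.07428 / 20.07428
theta = 0.9502

0.9502


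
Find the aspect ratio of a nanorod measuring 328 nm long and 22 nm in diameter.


Aspect ratio AR = length / diameter
AR = 328 / 22
AR = 14.91

14.91


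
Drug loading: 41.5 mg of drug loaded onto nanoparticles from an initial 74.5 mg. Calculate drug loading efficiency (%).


Drug loading efficiency = (drug loaded / drug initial) * 100
DLE = 41.5 / 74.5 * 100
DLE = 0.557 * 100
DLE = 55.7%

55.7


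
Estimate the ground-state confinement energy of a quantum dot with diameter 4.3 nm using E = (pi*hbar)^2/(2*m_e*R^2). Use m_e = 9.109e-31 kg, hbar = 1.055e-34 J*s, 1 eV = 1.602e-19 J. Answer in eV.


Radius R = 4.3/2 = 2.15 nm = 2.15e-09 m
E = (pi * 1.055e-34)^2 / (2 * 9.109e-31 * (2.15e-09)^2)
E(J) = 1.30445e-20
E = E(J) / 1.602e-19 = 0.0814 eV

0.0814


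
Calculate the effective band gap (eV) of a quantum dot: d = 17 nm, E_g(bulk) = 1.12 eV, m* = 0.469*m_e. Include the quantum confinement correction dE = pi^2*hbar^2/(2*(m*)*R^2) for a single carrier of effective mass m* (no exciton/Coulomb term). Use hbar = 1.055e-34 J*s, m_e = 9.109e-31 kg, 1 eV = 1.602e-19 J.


Radius R = 17/2 nm = 8.5e-09 m
Confinement energy dE = pi^2 * hbar^2 / (2 * m_eff * m_e * R^2)
dE = pi^2 * (1.055e-34)^2 / (2 * 0.469 * 9.109e-31 * (8.5e-09)^2) J, divided by 1.602e-19 J/eV
dE = 0.0111 eV
Total band gap = E_g(bulk) + dE = 1.12 + 0.0111 = 1.1311 eV

1.1311


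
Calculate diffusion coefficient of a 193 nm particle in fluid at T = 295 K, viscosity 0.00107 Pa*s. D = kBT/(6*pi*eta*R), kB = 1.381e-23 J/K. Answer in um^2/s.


Radius R = 193/2 = 96.5 nm = 9.65e-08 m
D = kB*T / (6*pi*eta*R)
D = 1.381e-23 * 295 / (6 * pi * 0.00107 * 9.65e-08)
D = 2.09317e-12 m^2/s = 2.093 um^2/s

2.093


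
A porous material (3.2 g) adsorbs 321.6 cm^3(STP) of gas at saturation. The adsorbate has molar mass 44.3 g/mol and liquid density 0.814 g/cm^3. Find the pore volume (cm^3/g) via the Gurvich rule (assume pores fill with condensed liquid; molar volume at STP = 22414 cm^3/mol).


Moles adsorbed n = V_ads / 22414 = 321.6 / 22414 = 1.434818e-02 mol
Liquid volume V_liq = n * M / rho_liq = 1.434818e-02 * 44.3 / 0.814 = 0.78087 cm^3
Specific pore volume V_pore = V_liq / m_sample = 0.78087 / 3.2
V_pore = 0.244 cm^3/g

0.244


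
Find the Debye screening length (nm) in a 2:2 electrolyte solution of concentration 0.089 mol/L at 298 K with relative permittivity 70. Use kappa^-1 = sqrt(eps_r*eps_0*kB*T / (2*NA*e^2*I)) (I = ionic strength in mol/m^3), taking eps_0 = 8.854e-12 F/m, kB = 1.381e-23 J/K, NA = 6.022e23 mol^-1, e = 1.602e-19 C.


Ionic strength I = 0.089 * 2^2 * 1000 = 356 mol/m^3
kappa^-1 = sqrt(70 * 8.854e-12 * 1.381e-23 * 298 / (2 * 6.022e23 * (1.602e-19)^2 * 356))
kappa^-1 = 0.481 nm

0.481


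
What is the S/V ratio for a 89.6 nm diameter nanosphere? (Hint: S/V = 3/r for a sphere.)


Radius r = 89.6/2 = 44.8 nm
S/V = 3 / r = 3 / 44.8
S/V = 0.067 nm^-1

0.067


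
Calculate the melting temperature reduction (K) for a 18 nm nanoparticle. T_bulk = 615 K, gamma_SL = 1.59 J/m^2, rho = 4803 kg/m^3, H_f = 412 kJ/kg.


Radius R = 18/2 = 9 nm = 9e-09 m
Convert H_f = 412 kJ/kg = 412000 J/kg
dT = 2 * gamma_SL * T_bulk / (rho * H_f * R)
dT = 2 * 1.59 * 615 / (4803 * 412000 * 9e-09)
dT = 109.8 K

109.8


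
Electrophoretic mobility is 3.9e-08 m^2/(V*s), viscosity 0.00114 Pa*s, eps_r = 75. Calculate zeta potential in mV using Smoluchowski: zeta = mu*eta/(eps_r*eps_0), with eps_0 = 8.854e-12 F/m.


Smoluchowski equation: zeta = mu * eta / (eps_r * eps_0)
zeta = 3.9e-08 * 0.00114 / (75 * 8.854e-12)
zeta = 0.066953 V = 66.95 mV

66.95


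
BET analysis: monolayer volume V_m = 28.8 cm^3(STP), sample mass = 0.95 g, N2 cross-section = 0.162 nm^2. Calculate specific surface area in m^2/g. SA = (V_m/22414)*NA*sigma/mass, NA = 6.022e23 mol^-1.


Number of moles in monolayer = V_m / 22414 = 28.8 / 22414 = 0.00128491
Number of molecules = moles * NA = 0.00128491 * 6.022e23
SA = molecules * sigma / mass
SA = (28.8 / 22414) * 6.022e23 * 0.162e-18 / 0.95
SA = 131.9 m^2/g

131.9


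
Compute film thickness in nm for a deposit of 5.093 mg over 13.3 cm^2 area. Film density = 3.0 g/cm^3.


Convert: m = 5.093 mg = 5.0930e-06 kg, A = 13.3 cm^2 = 1.3300e-03 m^2, rho = 3.0 g/cm^3 = 3000 kg/m^3
t = m / (A * rho)
t = 5.0930e-06 / (1.3300e-03 * 3000)
t = 1.2764e-06 m = 1276.4 nm

1276.4


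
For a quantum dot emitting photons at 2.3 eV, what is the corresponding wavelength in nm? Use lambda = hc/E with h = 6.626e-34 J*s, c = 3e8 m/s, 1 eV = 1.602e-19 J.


Convert energy: E = 2.3 eV = 2.3 * 1.602e-19 = 3.6846e-19 J
lambda = h*c / E = 6.626e-34 * 3e8 / 3.6846e-19
lambda = 5.39489e-07 m = 539.5 nm

539.5


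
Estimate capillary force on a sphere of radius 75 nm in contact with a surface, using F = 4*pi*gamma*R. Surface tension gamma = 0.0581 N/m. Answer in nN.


Convert radius: R = 75 nm = 7.5e-08 m
F = 4 * pi * gamma * R
F = 4 * pi * 0.0581 * 7.5e-08
F = 5.4758e-08 N = 54.758 nN

54.758


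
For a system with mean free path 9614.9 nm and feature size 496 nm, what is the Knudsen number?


Knudsen number Kn = lambda / L
Kn = 9614.9 / 496
Kn = 19.3849

19.3849


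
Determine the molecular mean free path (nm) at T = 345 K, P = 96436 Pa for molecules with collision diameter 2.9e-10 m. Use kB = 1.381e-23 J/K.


Mean free path: lambda = kB*T / (sqrt(2) * pi * d^2 * P)
lambda = 1.381e-23 * 345 / (sqrt(2) * pi * (2.9e-10)^2 * 96436)
lambda = 1.32225e-07 m
lambda = 132.22 nm

132.22


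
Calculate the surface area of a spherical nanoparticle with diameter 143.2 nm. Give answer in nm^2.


Radius r = 143.2/2 = 71.6 nm
Surface area SA = 4 * pi * r^2
SA = 4 * pi * (71.6)^2
SA = 64422.25 nm^2

64422.25


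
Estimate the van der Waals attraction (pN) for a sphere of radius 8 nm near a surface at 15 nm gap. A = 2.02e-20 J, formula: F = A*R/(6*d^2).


Convert to SI: R = 8 nm = 8e-09 m, d = 15 nm = 1.5e-08 m
F = A * R / (6 * d^2)
F = 2.02e-20 * 8e-09 / (6 * (1.5e-08)^2)
F = 1.19704e-13 N = 0.12 pN

0.12


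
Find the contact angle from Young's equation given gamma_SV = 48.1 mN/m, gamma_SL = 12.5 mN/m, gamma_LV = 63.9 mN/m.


cos(theta) = (gamma_SV - gamma_SL) / gamma_LV
cos(theta) = (48.1 - 12.5) / 63.9
cos(theta) = 0.557121
theta = arccos(0.557121) = 56.14 degrees

56.14


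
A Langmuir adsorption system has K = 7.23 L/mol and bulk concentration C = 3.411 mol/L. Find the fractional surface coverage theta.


Langmuir isotherm: theta = K*C / (1 + K*C)
K*C = 7.23 * 3.411 = 24.66153
theta = 24.66153 / (1 + 24.66153) = 24.66153 / 25.66153
theta = 0.961

0.961


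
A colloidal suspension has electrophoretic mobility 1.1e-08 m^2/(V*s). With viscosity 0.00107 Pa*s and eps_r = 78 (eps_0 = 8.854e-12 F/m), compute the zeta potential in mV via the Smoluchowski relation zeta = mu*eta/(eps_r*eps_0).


Smoluchowski equation: zeta = mu * eta / (eps_r * eps_0)
zeta = 1.1e-08 * 0.00107 / (78 * 8.854e-12)
zeta = 0.017043 V = 17.04 mV

17.04


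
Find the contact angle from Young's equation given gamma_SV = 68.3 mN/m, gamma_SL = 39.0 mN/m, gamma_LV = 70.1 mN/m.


cos(theta) = (gamma_SV - gamma_SL) / gamma_LV
cos(theta) = (68.3 - 39.0) / 70.1
cos(theta) = 0.417974
theta = arccos(0.417974) = 65.29 degrees

65.29


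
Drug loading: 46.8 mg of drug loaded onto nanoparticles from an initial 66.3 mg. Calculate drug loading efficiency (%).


Drug loading efficiency = (drug loaded / drug initial) * 100
DLE = 46.8 / 66.3 * 100
DLE = 0.7059 * 100
DLE = 70.59%

70.59


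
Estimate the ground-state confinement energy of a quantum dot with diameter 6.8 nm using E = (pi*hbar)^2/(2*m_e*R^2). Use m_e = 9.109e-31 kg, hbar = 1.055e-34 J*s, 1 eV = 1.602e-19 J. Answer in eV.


Radius R = 6.8/2 = 3.4 nm = 3.4e-09 m
E = (pi * 1.055e-34)^2 / (2 * 9.109e-31 * (3.4e-09)^2)
E(J) = 5.2161e-21
E = E(J) / 1.602e-19 = 0.0326 eV

0.0326


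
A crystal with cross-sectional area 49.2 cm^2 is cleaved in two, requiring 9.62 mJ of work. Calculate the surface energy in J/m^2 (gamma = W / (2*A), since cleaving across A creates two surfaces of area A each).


Convert: A = 49.2 cm^2 = 0.00492 m^2, W = 9.62 mJ = 0.00962 J
Cleaving exposes two faces of area A, so total new surface = 2*A and gamma = W / (2*A)
gamma = 0.00962 / (2 * 0.00492)
gamma = 0.978 J/m^2

0.978


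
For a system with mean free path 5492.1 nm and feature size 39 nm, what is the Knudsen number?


Knudsen number Kn = lambda / L
Kn = 5492.1 / 39
Kn = 140.8231

140.8231


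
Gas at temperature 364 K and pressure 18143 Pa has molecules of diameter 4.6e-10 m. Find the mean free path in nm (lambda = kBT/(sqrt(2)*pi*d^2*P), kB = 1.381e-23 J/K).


Mean free path: lambda = kB*T / (sqrt(2) * pi * d^2 * P)
lambda = 1.381e-23 * 364 / (sqrt(2) * pi * (4.6e-10)^2 * 18143)
lambda = 2.94717e-07 m
lambda = 294.72 nm

294.72


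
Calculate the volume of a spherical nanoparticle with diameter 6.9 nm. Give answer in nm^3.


Radius r = 6.9/2 = 3.45 nm
Volume V = (4/3) * pi * r^3
V = (4/3) * pi * (3.45)^3
V = 172.01 nm^3

172.01


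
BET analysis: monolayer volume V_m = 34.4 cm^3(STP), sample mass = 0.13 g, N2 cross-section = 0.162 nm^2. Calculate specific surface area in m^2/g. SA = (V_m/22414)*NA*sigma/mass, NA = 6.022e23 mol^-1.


Number of moles in monolayer = V_m / 22414 = 34.4 / 22414 = 0.00153476
Number of molecules = moles * NA = 0.00153476 * 6.022e23
SA = molecules * sigma / mass
SA = (34.4 / 22414) * 6.022e23 * 0.162e-18 / 0.13
SA = 1151.7 m^2/g

1151.7


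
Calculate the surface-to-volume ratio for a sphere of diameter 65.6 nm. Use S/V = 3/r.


Radius r = 65.6/2 = 32.8 nm
S/V = 3 / r = 3 / 32.8
S/V = 0.0915 nm^-1

0.0915


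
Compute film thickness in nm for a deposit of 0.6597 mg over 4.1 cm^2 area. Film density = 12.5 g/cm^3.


Convert: m = 0.6597 mg = 6.5970e-07 kg, A = 4.1 cm^2 = 4.1000e-04 m^2, rho = 12.5 g/cm^3 = 12500 kg/m^3
t = m / (A * rho)
t = 6.5970e-07 / (4.1000e-04 * 12500)
t = 1.2872e-07 m = 128.7 nm

128.7


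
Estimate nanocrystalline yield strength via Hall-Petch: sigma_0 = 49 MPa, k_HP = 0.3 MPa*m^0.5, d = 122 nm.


d = 122 nm = 1.22e-07 m
sqrt(d) = 0.000349285
Hall-Petch contribution = k / sqrt(d) = 0.3 / 0.000349285 = 858.9 MPa
sigma = sigma_0 + k/sqrt(d) = 49 + 858.9 = 907.9 MPa

907.9


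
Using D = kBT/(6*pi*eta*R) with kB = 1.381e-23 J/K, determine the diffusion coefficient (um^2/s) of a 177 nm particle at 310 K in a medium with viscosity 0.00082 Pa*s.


Radius R = 177/2 = 88.5 nm = 8.85e-08 m
D = kB*T / (6*pi*eta*R)
D = 1.381e-23 * 310 / (6 * pi * 0.00082 * 8.85e-08)
D = 3.12966e-12 m^2/s = 3.13 um^2/s

3.13


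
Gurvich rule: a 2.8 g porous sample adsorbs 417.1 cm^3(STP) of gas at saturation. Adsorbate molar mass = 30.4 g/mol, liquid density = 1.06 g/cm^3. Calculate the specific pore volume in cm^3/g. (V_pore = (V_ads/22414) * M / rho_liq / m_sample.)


Moles adsorbed n = V_ads / 22414 = 417.1 / 22414 = 1.860891e-02 mol
Liquid volume V_liq = n * M / rho_liq = 1.860891e-02 * 30.4 / 1.06 = 0.53369 cm^3
Specific pore volume V_pore = V_liq / m_sample = 0.53369 / 2.8
V_pore = 0.1906 cm^3/g

0.1906


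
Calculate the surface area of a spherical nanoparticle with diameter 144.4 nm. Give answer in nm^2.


Radius r = 144.4/2 = 72.2 nm
Surface area SA = 4 * pi * r^2
SA = 4 * pi * (72.2)^2
SA = 65506.48 nm^2

65506.48


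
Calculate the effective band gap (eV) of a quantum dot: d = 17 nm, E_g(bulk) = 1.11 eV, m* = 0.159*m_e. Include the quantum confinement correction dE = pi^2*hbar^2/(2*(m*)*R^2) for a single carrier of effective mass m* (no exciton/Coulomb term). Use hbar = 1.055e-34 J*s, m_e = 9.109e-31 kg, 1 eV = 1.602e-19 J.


Radius R = 17/2 nm = 8.5e-09 m
Confinement energy dE = pi^2 * hbar^2 / (2 * m_eff * m_e * R^2)
dE = pi^2 * (1.055e-34)^2 / (2 * 0.159 * 9.109e-31 * (8.5e-09)^2) J, divided by 1.602e-19 J/eV
dE = 0.0328 eV
Total band gap = E_g(bulk) + dE = 1.11 + 0.0328 = 1.1428 eV

1.1428


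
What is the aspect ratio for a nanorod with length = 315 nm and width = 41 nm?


Aspect ratio AR = length / diameter
AR = 315 / 41
AR = 7.68

7.68


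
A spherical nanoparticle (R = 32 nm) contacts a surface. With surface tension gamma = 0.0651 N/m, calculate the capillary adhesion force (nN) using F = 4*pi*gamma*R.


Convert radius: R = 32 nm = 3.2e-08 m
F = 4 * pi * gamma * R
F = 4 * pi * 0.0651 * 3.2e-08
F = 2.61783e-08 N = 26.1783 nN

26.1783


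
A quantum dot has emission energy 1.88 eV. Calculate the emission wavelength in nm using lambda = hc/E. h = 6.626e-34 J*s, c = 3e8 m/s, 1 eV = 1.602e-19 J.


Convert energy: E = 1.88 eV = 1.88 * 1.602e-19 = 3.01176e-19 J
lambda = h*c / E = 6.626e-34 * 3e8 / 3.01176e-19
lambda = 6.60013e-07 m = 660.0 nm

660.0


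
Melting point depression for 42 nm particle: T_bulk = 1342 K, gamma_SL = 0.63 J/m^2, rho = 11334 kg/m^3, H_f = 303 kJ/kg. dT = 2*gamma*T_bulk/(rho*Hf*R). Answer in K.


Radius R = 42/2 = 21 nm = 2.1e-08 m
Convert H_f = 303 kJ/kg = 303000 J/kg
dT = 2 * gamma_SL * T_bulk / (rho * H_f * R)
dT = 2 * 0.63 * 1342 / (11334 * 303000 * 2.1e-08)
dT = 23.4 K

23.4


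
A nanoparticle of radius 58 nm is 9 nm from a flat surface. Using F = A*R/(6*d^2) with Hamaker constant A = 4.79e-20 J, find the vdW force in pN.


Convert to SI: R = 58 nm = 5.8e-08 m, d = 9 nm = 9e-09 m
F = A * R / (6 * d^2)
F = 4.79e-20 * 5.8e-08 / (6 * (9e-09)^2)
F = 5.71646e-12 N = 5.716 pN

5.716


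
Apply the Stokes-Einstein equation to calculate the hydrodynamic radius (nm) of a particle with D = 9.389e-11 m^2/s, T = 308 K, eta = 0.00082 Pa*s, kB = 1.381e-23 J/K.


Stokes-Einstein: R = kB*T / (6*pi*eta*D)
R = 1.381e-23 * 308 / (6 * pi * 0.00082 * 9.389e-11)
R = 2.93096e-09 m = 2.93 nm

2.93


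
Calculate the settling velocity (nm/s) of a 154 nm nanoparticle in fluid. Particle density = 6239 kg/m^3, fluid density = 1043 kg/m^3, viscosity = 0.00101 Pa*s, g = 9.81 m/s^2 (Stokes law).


Radius R = 154/2 nm = 7.7e-08 m
Density difference = 6239 - 1043 = 5196 kg/m^3
v = 2 * R^2 * (rho_p - rho_f) * g / (9 * eta)
v = 2 * (7.7e-08)^2 * 5196 * 9.81 / (9 * 0.00101)
v = 6.64945e-08 m/s = 66.4945 nm/s

66.4945


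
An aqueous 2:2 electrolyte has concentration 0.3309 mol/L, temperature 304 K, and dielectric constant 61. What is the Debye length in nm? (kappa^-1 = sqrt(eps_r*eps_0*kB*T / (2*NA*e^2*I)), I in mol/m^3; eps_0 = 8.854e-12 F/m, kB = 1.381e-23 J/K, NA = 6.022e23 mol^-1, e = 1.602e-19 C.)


Ionic strength I = 0.3309 * 2^2 * 1000 = 1323.6 mol/m^3
kappa^-1 = sqrt(61 * 8.854e-12 * 1.381e-23 * 304 / (2 * 6.022e23 * (1.602e-19)^2 * 1323.6))
kappa^-1 = 0.235 nm

0.235


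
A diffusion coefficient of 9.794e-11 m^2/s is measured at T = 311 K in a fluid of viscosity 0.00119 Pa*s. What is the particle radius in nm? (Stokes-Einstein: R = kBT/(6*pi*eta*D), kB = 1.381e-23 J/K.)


Stokes-Einstein: R = kB*T / (6*pi*eta*D)
R = 1.381e-23 * 311 / (6 * pi * 0.00119 * 9.794e-11)
R = 1.955e-09 m = 1.95 nm

1.95


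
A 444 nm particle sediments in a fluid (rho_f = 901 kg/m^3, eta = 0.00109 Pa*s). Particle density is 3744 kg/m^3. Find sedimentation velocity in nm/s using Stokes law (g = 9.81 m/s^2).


Radius R = 444/2 nm = 2.22e-07 m
Density difference = 3744 - 901 = 2843 kg/m^3
v = 2 * R^2 * (rho_p - rho_f) * g / (9 * eta)
v = 2 * (2.22e-07)^2 * 2843 * 9.81 / (9 * 0.00109)
v = 2.80229e-07 m/s = 280.2288 nm/s

280.2288


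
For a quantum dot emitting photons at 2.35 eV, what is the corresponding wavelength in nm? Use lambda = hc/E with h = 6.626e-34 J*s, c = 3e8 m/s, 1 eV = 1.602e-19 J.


Convert energy: E = 2.35 eV = 2.35 * 1.602e-19 = 3.7647e-19 J
lambda = h*c / E = 6.626e-34 * 3e8 / 3.7647e-19
lambda = 5.2801e-07 m = 528.0 nm

528.0


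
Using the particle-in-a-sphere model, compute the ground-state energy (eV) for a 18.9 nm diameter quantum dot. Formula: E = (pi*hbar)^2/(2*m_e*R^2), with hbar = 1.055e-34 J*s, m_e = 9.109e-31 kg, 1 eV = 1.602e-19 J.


Radius R = 18.9/2 = 9.45 nm = 9.45e-09 m
E = (pi * 1.055e-34)^2 / (2 * 9.109e-31 * (9.45e-09)^2)
E(J) = 6.75212e-22
E = E(J) / 1.602e-19 = 0.0042 eV

0.0042


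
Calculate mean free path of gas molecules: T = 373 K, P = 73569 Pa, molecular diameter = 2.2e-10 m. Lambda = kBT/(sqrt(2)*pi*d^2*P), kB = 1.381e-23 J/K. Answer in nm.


Mean free path: lambda = kB*T / (sqrt(2) * pi * d^2 * P)
lambda = 1.381e-23 * 373 / (sqrt(2) * pi * (2.2e-10)^2 * 73569)
lambda = 3.2561e-07 m
lambda = 325.61 nm

325.61


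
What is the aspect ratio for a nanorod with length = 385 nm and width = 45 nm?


Aspect ratio AR = length / diameter
AR = 385 / 45
AR = 8.56

8.56


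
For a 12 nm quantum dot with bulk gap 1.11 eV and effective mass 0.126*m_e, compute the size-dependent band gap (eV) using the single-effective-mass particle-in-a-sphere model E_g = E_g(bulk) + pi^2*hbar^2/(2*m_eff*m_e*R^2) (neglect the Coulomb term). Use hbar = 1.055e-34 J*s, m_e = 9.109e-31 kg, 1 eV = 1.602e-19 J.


Radius R = 12/2 nm = 6e-09 m
Confinement energy dE = pi^2 * hbar^2 / (2 * m_eff * m_e * R^2)
dE = pi^2 * (1.055e-34)^2 / (2 * 0.126 * 9.109e-31 * (6e-09)^2) J, divided by 1.602e-19 J/eV
dE = 0.083 eV
Total band gap = E_g(bulk) + dE = 1.11 + 0.083 = 1.193 eV

1.193


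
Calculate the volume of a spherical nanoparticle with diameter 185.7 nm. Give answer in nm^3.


Radius r = 185.7/2 = 92.85 nm
Volume V = (4/3) * pi * r^3
V = (4/3) * pi * (92.85)^3
V = 3353006.02 nm^3

3353006.02


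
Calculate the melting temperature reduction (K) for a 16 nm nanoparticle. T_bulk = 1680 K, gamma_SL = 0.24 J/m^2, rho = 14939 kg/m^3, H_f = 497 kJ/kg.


Radius R = 16/2 = 8 nm = 8e-09 m
Convert H_f = 497 kJ/kg = 497000 J/kg
dT = 2 * gamma_SL * T_bulk / (rho * H_f * R)
dT = 2 * 0.24 * 1680 / (14939 * 497000 * 8e-09)
dT = 13.6 K

13.6


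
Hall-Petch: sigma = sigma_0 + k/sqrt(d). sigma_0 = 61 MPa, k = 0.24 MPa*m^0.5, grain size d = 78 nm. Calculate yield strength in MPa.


d = 78 nm = 7.8e-08 m
sqrt(d) = 0.0002792848
Hall-Petch contribution = k / sqrt(d) = 0.24 / 0.0002792848 = 859.3 MPa
sigma = sigma_0 + k/sqrt(d) = 61 + 859.3 = 920.3 MPa

920.3


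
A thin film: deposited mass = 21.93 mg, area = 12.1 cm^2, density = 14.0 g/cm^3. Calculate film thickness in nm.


Convert: m = 21.93 mg = 2.1930e-05 kg, A = 12.1 cm^2 = 1.2100e-03 m^2, rho = 14.0 g/cm^3 = 14000 kg/m^3
t = m / (A * rho)
t = 2.1930e-05 / (1.2100e-03 * 14000)
t = 1.2946e-06 m = 1294.6 nm

1294.6


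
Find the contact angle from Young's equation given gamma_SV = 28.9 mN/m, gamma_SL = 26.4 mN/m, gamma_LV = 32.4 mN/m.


cos(theta) = (gamma_SV - gamma_SL) / gamma_LV
cos(theta) = (28.9 - 26.4) / 32.4
cos(theta) = 0.07716
theta = arccos(0.07716) = 85.57 degrees

85.57


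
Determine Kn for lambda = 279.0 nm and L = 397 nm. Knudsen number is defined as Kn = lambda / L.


Knudsen number Kn = lambda / L
Kn = 279.0 / 397
Kn = 0.7028

0.7028


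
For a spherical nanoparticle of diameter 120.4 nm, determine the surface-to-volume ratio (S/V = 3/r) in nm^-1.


Radius r = 120.4/2 = 60.2 nm
S/V = 3 / r = 3 / 60.2
S/V = 0.0498 nm^-1

0.0498


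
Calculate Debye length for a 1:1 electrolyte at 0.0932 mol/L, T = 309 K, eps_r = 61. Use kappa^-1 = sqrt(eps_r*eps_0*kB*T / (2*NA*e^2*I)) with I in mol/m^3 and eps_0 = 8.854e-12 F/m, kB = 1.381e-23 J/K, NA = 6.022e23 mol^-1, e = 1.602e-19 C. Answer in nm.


Ionic strength I = 0.0932 * 1^2 * 1000 = 93.2 mol/m^3
kappa^-1 = sqrt(61 * 8.854e-12 * 1.381e-23 * 309 / (2 * 6.022e23 * (1.602e-19)^2 * 93.2))
kappa^-1 = 0.894 nm

0.894


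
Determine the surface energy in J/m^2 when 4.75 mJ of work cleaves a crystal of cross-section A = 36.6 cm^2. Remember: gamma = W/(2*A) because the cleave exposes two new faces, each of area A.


Convert: A = 36.6 cm^2 = 0.00366 m^2, W = 4.75 mJ = 0.00475 J
Cleaving exposes two faces of area A, so total new surface = 2*A and gamma = W / (2*A)
gamma = 0.00475 / (2 * 0.00366)
gamma = 0.649 J/m^2

0.649


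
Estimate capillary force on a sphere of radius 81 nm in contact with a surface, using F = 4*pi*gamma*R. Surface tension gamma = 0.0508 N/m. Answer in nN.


Convert radius: R = 81 nm = 8.1e-08 m
F = 4 * pi * gamma * R
F = 4 * pi * 0.0508 * 8.1e-08
F = 5.17081e-08 N = 51.7081 nN

51.7081


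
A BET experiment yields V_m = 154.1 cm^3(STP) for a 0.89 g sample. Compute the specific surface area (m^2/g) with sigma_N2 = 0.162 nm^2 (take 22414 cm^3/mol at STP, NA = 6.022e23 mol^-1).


Number of moles in monolayer = V_m / 22414 = 154.1 / 22414 = 0.00687517
Number of molecules = moles * NA = 0.00687517 * 6.022e23
SA = molecules * sigma / mass
SA = (154.1 / 22414) * 6.022e23 * 0.162e-18 / 0.89
SA = 753.6 m^2/g

753.6


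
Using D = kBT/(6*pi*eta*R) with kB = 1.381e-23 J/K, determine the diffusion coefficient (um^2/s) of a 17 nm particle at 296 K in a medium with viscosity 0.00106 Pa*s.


Radius R = 17/2 = 8.5 nm = 8.5e-09 m
D = kB*T / (6*pi*eta*R)
D = 1.381e-23 * 296 / (6 * pi * 0.00106 * 8.5e-09)
D = 2.40691e-11 m^2/s = 24.069 um^2/s

24.069


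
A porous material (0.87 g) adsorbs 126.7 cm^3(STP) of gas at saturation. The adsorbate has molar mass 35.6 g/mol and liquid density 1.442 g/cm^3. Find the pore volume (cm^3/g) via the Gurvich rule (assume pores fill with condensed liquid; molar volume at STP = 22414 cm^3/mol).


Moles adsorbed n = V_ads / 22414 = 126.7 / 22414 = 5.652717e-03 mol
Liquid volume V_liq = n * M / rho_liq = 5.652717e-03 * 35.6 / 1.442 = 0.13955 cm^3
Specific pore volume V_pore = V_liq / m_sample = 0.13955 / 0.87
V_pore = 0.1604 cm^3/g

0.1604


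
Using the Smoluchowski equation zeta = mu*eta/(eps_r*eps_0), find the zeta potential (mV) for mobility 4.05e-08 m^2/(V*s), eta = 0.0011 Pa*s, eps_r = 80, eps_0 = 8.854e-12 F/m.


Smoluchowski equation: zeta = mu * eta / (eps_r * eps_0)
zeta = 4.05e-08 * 0.0011 / (80 * 8.854e-12)
zeta = 0.062895 V = 62.9 mV

62.9
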